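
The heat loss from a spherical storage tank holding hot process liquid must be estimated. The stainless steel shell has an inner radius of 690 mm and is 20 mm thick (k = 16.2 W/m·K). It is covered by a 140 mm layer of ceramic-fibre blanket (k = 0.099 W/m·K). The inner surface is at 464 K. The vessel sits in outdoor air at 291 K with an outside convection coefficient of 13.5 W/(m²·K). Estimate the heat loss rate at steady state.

Q ≈ 888 W

For a spherical shell R = (1/r₁ − 1/r₂)/(4πk); film R = 1/(h·4πr²). In series:
R_stainless steel shell = (1/0.69 − 1/0.71)/(4π×16.2) = 2.005×10^-4 K/W
R_ceramic-fibre blanket = (1/0.71 − 1/0.85)/(4π×0.099) = 0.1865 K/W
R_outer film = 1/(h·4πr_o²) = 1/(13.5×4π×0.85²) = 0.008159 K/W
R_total = 0.1948 K/W
Q = ΔT/R_total = 173/0.1948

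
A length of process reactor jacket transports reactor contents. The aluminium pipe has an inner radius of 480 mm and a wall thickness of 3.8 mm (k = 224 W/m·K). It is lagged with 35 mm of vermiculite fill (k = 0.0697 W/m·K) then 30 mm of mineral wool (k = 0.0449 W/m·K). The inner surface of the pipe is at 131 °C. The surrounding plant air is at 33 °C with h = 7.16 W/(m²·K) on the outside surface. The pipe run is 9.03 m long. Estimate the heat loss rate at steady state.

Cylindrical conduction, so R = ln(r₂/r₁)/(2πkL) per layer, in series:
R_aluminium pipe wall = ln(483.8/480)/(2π×224×9.03) = 6.205×10^-7 K/W
R_vermiculite fill = ln(518.8/483.8)/(2π×0.0697×9.03) = 0.01766 K/W
R_mineral wool = ln(548.8/518.8)/(2π×0.0449×9.03) = 0.02207 K/W
R_outer film = 1/(h_o·2πr_oL) = 1/(7.16×2π×0.5488×9.03) = 0.004485 K/W
R_total = 0.04422 K/W
Q = ΔT/R_total = 98/0.04422

Q ≈ 2220 W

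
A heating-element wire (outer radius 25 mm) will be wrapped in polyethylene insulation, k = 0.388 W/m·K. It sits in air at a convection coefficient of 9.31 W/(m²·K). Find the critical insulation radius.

r_cr ≈ 41.7 mm

For a cylinder r_cr = k/h = 0.388/9.31
r_cr = 41.7 mm; since the bare radius (25 mm) is below r_cr, adding a thin layer of insulation will *increase* heat loss.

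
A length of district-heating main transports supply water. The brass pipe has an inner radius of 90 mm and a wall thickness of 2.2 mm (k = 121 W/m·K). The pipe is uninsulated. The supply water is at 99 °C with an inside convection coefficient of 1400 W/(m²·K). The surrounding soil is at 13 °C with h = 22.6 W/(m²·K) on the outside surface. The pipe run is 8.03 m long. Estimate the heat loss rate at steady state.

Per-layer cylindrical resistances, series-summed:
R_inner film = 1/(h_i·2πr₁L) = 1/(1400×2π×0.09×8.03) = 1.573×10^-4 K/W
R_brass pipe wall = ln(92.2/90)/(2π×121×8.03) = 3.956×10^-6 K/W
R_outer film = 1/(h_o·2πr_oL) = 1/(22.6×2π×0.0922×8.03) = 0.009512 K/W
R_total = 0.009673 K/W
Q = ΔT/R_total = 86/0.009673

Q ≈ 8890 W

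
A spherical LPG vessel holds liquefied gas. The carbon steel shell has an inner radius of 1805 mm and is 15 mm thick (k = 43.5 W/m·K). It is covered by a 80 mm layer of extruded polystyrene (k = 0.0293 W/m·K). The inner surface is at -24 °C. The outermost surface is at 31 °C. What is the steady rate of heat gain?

Q ≈ 875 W

Spherical conduction: R = (1/r_in − 1/r_out)/(4πk) per layer; series-sum.
R_carbon steel shell = (1/1.805 − 1/1.82)/(4π×43.5) = 8.353×10^-6 K/W
R_extruded polystyrene = (1/1.82 − 1/1.9)/(4π×0.0293) = 0.06283 K/W
R_total = 0.06284 K/W
Q = ΔT/R_total = 55/0.06284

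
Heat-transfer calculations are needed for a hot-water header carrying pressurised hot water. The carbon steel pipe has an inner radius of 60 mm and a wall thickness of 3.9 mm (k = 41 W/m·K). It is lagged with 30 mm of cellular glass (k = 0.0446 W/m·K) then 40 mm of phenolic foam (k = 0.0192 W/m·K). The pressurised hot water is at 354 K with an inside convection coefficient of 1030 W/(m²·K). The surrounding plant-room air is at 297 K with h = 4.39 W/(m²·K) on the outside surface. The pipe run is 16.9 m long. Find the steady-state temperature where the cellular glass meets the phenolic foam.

Radial resistances (cylindrical: R_cond = ln(r_o/r_i)/(2πkL), R_conv = 1/(h·2πrL)):
R_inner film = 1/(h_i·2πr₁L) = 1/(1030×2π×0.06×16.9) = 1.524×10^-4 K/W
R_carbon steel pipe wall = ln(63.9/60)/(2π×41×16.9) = 1.446×10^-5 K/W
R_cellular glass = ln(93.9/63.9)/(2π×0.0446×16.9) = 0.08128 K/W
R_phenolic foam = ln(133.9/93.9)/(2π×0.0192×16.9) = 0.1741 K/W
R_outer film = 1/(h_o·2πr_oL) = 1/(4.39×2π×0.1339×16.9) = 0.01602 K/W
R_total = 0.2715 K/W
Q = ΔT/R_total = 57/0.2715
Q = 210 W
T_interface = T_inner − Q·ΣR(inner→interface) = 354 − 210×0.08144

T ≈ 337 K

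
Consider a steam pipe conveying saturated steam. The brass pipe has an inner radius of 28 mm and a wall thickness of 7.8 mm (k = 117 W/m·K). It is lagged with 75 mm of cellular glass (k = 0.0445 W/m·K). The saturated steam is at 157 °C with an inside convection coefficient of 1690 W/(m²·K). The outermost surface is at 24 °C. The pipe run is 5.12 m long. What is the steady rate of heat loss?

For a radial system each layer contributes R = ln(r_out/r_in)/(2πkL); films add R = 1/(hA).
R_inner film = 1/(h_i·2πr₁L) = 1/(1690×2π×0.028×5.12) = 6.569×10^-4 K/W
R_brass pipe wall = ln(35.8/28)/(2π×117×5.12) = 6.529×10^-5 K/W
R_cellular glass = ln(110.8/35.8)/(2π×0.0445×5.12) = 0.7892 K/W
R_total = 0.7899 K/W
Q = ΔT/R_total = 133/0.7899

Q ≈ 168 W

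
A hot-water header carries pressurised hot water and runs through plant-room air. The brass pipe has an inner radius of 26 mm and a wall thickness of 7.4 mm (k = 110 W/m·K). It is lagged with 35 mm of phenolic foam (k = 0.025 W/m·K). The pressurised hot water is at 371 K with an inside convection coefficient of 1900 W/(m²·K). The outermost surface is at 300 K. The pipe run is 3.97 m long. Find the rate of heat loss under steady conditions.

Q ≈ 61.7 W

Treating each annulus and film as a series resistance:
R_inner film = 1/(h_i·2πr₁L) = 1/(1900×2π×0.026×3.97) = 8.115×10^-4 K/W
R_brass pipe wall = ln(33.4/26)/(2π×110×3.97) = 9.128×10^-5 K/W
R_phenolic foam = ln(68.4/33.4)/(2π×0.025×3.97) = 1.149 K/W
R_total = 1.15 K/W
Q = ΔT/R_total = 71/1.15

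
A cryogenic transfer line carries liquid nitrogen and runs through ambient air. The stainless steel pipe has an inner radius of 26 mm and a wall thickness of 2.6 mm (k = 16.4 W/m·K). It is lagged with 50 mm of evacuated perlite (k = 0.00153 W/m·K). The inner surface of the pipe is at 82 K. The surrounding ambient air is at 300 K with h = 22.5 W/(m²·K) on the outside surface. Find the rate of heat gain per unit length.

q′ ≈ 2.07 W/m

Per-layer cylindrical resistances, series-summed:
R_stainless steel pipe wall = ln(28.6/26)/(2π×16.4×1) = 9.249×10^-4 K/W
R_evacuated perlite = ln(78.6/28.6)/(2π×0.00153×1) = 105.2 K/W
R_outer film = 1/(h_o·2πr_oL) = 1/(22.5×2π×0.0786×1) = 0.08999 K/W
R_total = 105.3 K/W
Q = ΔT/R_total = 218/105.3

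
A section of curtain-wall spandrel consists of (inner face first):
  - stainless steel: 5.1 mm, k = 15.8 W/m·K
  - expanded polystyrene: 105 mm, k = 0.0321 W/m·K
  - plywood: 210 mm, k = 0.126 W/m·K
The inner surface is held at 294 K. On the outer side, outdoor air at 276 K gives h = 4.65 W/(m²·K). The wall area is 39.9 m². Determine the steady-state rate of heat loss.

Q ≈ 139 W

Model the wall as resistances in series:
R_stainless steel = L/(kA) = 0.0051/(15.8×39.9) = 8.09×10^-6 K/W
R_expanded polystyrene = L/(kA) = 0.105/(0.0321×39.9) = 0.08198 K/W
R_plywood = L/(kA) = 0.21/(0.126×39.9) = 0.04177 K/W
R_outer film = 1/(h_o·A) = 1/(4.65×39.9) = 0.00539 K/W
R_total = 0.1291 K/W
Q = ΔT / R_total = 18 / 0.1291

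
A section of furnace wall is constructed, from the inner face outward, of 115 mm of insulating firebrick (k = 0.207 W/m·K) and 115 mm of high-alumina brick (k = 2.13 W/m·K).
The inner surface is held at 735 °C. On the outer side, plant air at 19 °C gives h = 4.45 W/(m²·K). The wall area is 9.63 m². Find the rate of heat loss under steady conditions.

Thermal resistances in series:
R_insulating firebrick = L/(kA) = 0.115/(0.207×9.63) = 0.05769 K/W
R_high-alumina brick = L/(kA) = 0.115/(2.13×9.63) = 0.005607 K/W
R_outer film = 1/(h_o·A) = 1/(4.45×9.63) = 0.02334 K/W
R_total = 0.08663 K/W
Q = ΔT / R_total = 716 / 0.08663

Q ≈ 8260 W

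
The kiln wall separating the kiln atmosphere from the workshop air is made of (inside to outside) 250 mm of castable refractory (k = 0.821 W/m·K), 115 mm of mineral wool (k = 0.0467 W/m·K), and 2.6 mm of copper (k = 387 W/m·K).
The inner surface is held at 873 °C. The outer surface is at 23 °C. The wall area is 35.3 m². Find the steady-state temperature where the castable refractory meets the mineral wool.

T ≈ 779 °C

Series thermal resistances:
R_castable refractory = L/(kA) = 0.25/(0.821×35.3) = 0.008626 K/W
R_mineral wool = L/(kA) = 0.115/(0.0467×35.3) = 0.06976 K/W
R_copper = L/(kA) = 0.0026/(387×35.3) = 1.903×10^-7 K/W
R_total = 0.07839 K/W;  Q = ΔT/R_total = 850/0.07839 = 10840 W
T_interface = T_inner − Q·ΣR(inner→interface) = 873 − 10800×0.008626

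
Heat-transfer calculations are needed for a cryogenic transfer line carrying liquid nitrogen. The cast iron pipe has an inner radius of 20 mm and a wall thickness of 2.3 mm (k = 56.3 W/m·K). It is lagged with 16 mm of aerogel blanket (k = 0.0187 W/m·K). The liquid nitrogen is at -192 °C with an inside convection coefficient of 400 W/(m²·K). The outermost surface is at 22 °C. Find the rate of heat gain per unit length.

q′ ≈ 46.3 W/m

Treating each annulus and film as a series resistance:
R_inner film = 1/(h_i·2πr₁L) = 1/(400×2π×0.02×1) = 0.01989 K/W
R_cast iron pipe wall = ln(22.3/20)/(2π×56.3×1) = 3.077×10^-4 K/W
R_aerogel blanket = ln(38.3/22.3)/(2π×0.0187×1) = 4.603 K/W
R_total = 4.623 K/W
Q = ΔT/R_total = 214/4.623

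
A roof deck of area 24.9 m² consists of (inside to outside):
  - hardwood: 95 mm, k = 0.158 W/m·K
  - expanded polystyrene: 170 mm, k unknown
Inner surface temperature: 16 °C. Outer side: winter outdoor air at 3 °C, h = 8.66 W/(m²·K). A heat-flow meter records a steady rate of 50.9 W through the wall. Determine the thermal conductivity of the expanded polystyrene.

Thermal resistances in series:
R_hardwood = L/(kA) = 0.095/(0.158×24.9) = 0.02415 K/W
R_outer film = 1/(h_o·A) = 1/(8.66×24.9) = 0.004637 K/W
Sum of known resistances R_other = 0.02878 K/W
Total R = ΔT/Q = 13/50.9 = 0.2554 K/W
R_expanded polystyrene = R_total − R_other = 0.2266 K/W
k = L/(R·A) = 0.17/(0.2266×24.9)

k ≈ 0.0301 W/(m·K)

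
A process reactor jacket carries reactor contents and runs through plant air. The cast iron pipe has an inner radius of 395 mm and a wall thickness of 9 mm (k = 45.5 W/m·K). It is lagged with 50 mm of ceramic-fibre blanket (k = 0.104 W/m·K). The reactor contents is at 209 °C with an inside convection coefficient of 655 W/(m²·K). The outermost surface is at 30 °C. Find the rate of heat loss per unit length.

q′ ≈ 999 W/m

Radial resistances (cylindrical: R_cond = ln(r_o/r_i)/(2πkL), R_conv = 1/(h·2πrL)):
R_inner film = 1/(h_i·2πr₁L) = 1/(655×2π×0.395×1) = 6.152×10^-4 K/W
R_cast iron pipe wall = ln(404/395)/(2π×45.5×1) = 7.88×10^-5 K/W
R_ceramic-fibre blanket = ln(454/404)/(2π×0.104×1) = 0.1786 K/W
R_total = 0.1793 K/W
Q = ΔT/R_total = 179/0.1793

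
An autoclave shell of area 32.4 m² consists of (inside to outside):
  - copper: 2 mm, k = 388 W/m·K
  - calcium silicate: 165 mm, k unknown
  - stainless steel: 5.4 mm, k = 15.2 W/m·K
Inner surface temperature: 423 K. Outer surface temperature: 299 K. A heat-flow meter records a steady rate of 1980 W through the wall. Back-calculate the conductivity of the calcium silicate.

Series thermal resistances:
R_copper = L/(kA) = 0.002/(388×32.4) = 1.591×10^-7 K/W
R_stainless steel = L/(kA) = 0.0054/(15.2×32.4) = 1.096×10^-5 K/W
Sum of known resistances R_other = 1.112×10^-5 K/W
Total R = ΔT/Q = 124/1980 = 0.06263 K/W
R_calcium silicate = R_total − R_other = 0.06262 K/W
k = L/(R·A) = 0.165/(0.06262×32.4)

k ≈ 0.0813 W/(m·K)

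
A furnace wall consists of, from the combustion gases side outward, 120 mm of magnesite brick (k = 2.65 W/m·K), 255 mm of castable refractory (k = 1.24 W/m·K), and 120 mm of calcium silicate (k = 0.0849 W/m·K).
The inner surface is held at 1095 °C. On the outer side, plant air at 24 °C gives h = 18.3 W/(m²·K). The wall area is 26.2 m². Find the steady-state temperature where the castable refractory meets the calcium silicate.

T ≈ 939 °C

Model the wall as resistances in series:
R_magnesite brick = L/(kA) = 0.12/(2.65×26.2) = 0.001728 K/W
R_castable refractory = L/(kA) = 0.255/(1.24×26.2) = 0.007849 K/W
R_calcium silicate = L/(kA) = 0.12/(0.0849×26.2) = 0.05395 K/W
R_outer film = 1/(h_o·A) = 1/(18.3×26.2) = 0.002086 K/W
R_total = 0.06561 K/W;  Q = ΔT/R_total = 1071/0.06561 = 16320 W
T_interface = T_inner − Q·ΣR(inner→interface) = 1095 − 16300×0.009577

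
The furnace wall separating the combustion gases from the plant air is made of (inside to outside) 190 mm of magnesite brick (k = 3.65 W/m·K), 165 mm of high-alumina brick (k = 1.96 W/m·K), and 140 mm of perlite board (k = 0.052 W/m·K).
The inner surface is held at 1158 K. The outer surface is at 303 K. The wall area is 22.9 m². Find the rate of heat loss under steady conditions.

Thermal resistances in series:
R_magnesite brick = L/(kA) = 0.19/(3.65×22.9) = 0.002273 K/W
R_high-alumina brick = L/(kA) = 0.165/(1.96×22.9) = 0.003676 K/W
R_perlite board = L/(kA) = 0.14/(0.052×22.9) = 0.1176 K/W
R_total = 0.1235 K/W
Q = ΔT / R_total = 855 / 0.1235

Q ≈ 6920 W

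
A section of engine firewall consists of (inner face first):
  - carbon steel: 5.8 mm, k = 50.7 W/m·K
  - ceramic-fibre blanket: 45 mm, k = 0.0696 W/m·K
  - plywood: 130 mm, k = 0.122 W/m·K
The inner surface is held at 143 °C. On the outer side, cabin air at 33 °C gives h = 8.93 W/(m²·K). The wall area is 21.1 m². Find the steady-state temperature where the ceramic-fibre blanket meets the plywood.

Thermal resistances in series:
R_carbon steel = L/(kA) = 0.0058/(50.7×21.1) = 5.422×10^-6 K/W
R_ceramic-fibre blanket = L/(kA) = 0.045/(0.0696×21.1) = 0.03064 K/W
R_plywood = L/(kA) = 0.13/(0.122×21.1) = 0.0505 K/W
R_outer film = 1/(h_o·A) = 1/(8.93×21.1) = 0.005307 K/W
R_total = 0.08646 K/W;  Q = ΔT/R_total = 110/0.08646 = 1272 W
T_interface = T_inner − Q·ΣR(inner→interface) = 143 − 1270×0.03065

T ≈ 104 °C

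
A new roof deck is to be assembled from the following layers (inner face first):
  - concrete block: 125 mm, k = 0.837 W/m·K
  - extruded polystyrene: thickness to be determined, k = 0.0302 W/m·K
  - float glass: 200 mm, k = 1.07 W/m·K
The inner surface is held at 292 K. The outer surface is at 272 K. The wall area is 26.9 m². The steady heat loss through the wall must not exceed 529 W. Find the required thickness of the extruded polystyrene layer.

Treating each layer as a thermal resistance in series:
R_concrete block = L/(kA) = 0.125/(0.837×26.9) = 0.005552 K/W
R_float glass = L/(kA) = 0.2/(1.07×26.9) = 0.006949 K/W
Sum of the known resistances R_other = 0.0125 K/W
Required total resistance R_tot = ΔT/Q_allow = 20/529 = 0.03781 K/W
R_extruded polystyrene = R_tot − R_other = 0.02531 K/W
L = R·k·A = 0.02531×0.0302×26.9

L ≈ 20.6 mm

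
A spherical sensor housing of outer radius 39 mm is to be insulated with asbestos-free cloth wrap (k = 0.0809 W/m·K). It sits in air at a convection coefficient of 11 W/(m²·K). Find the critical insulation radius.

r_cr ≈ 14.7 mm

For a sphere r_cr = 2k/h = 2×0.0809/11
r_cr = 14.7 mm; since the bare radius (39 mm) is above r_cr, any added insulation will reduce heat loss.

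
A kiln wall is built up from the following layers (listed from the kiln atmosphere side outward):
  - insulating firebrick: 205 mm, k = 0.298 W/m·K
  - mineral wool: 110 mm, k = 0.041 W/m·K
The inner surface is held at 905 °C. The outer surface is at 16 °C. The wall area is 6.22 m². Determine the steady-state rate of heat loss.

Q ≈ 1640 W

Thermal resistances in series:
R_insulating firebrick = L/(kA) = 0.205/(0.298×6.22) = 0.1106 K/W
R_mineral wool = L/(kA) = 0.11/(0.041×6.22) = 0.4313 K/W
R_total = 0.5419 K/W
Q = ΔT / R_total = 889 / 0.5419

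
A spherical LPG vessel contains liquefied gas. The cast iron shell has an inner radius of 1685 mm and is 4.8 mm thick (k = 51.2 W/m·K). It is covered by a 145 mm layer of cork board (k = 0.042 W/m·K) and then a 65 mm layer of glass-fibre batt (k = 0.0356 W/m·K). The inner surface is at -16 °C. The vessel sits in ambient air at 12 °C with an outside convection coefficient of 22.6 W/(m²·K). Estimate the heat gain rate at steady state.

Q ≈ 213 W

For a spherical shell R = (1/r₁ − 1/r₂)/(4πk); film R = 1/(h·4πr²). In series:
R_cast iron shell = (1/1.685 − 1/1.6898)/(4π×51.2) = 2.62×10^-6 K/W
R_cork board = (1/1.6898 − 1/1.8348)/(4π×0.042) = 0.08861 K/W
R_glass-fibre batt = (1/1.8348 − 1/1.8998)/(4π×0.0356) = 0.04168 K/W
R_outer film = 1/(h·4πr_o²) = 1/(22.6×4π×1.8998²) = 9.756×10^-4 K/W
R_total = 0.1313 K/W
Q = ΔT/R_total = 28/0.1313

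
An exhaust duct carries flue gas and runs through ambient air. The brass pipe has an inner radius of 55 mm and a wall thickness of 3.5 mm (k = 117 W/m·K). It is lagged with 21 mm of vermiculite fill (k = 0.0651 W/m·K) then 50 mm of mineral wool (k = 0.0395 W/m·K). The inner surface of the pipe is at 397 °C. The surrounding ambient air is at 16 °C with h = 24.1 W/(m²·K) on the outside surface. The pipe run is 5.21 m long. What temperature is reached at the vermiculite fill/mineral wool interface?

T ≈ 294 °C

Cylindrical conduction, so R = ln(r₂/r₁)/(2πkL) per layer, in series:
R_brass pipe wall = ln(58.5/55)/(2π×117×5.21) = 1.611×10^-5 K/W
R_vermiculite fill = ln(79.5/58.5)/(2π×0.0651×5.21) = 0.1439 K/W
R_mineral wool = ln(129.5/79.5)/(2π×0.0395×5.21) = 0.3773 K/W
R_outer film = 1/(h_o·2πr_oL) = 1/(24.1×2π×0.1295×5.21) = 0.009788 K/W
R_total = 0.5311 K/W
Q = ΔT/R_total = 381/0.5311
Q = 717 W
T_interface = T_inner − Q·ΣR(inner→interface) = 397 − 717×0.1439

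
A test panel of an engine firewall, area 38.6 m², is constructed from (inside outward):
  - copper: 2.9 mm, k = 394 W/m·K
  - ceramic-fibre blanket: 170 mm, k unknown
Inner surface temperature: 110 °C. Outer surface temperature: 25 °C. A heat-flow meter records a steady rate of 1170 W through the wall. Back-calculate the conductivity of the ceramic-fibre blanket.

k ≈ 0.0606 W/(m·K)

Series thermal resistances:
R_copper = L/(kA) = 0.0029/(394×38.6) = 1.907×10^-7 K/W
Sum of known resistances R_other = 1.907×10^-7 K/W
Total R = ΔT/Q = 85/1170 = 0.07265 K/W
R_ceramic-fibre blanket = R_total − R_other = 0.07265 K/W
k = L/(R·A) = 0.17/(0.07265×38.6)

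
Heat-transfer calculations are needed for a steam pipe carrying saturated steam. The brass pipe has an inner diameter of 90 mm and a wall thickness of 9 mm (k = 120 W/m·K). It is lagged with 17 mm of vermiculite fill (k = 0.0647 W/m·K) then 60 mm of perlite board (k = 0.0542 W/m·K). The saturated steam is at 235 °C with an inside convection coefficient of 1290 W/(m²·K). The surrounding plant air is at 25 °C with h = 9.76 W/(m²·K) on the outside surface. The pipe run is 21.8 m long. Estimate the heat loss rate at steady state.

Q ≈ 1760 W

Per-layer cylindrical resistances, series-summed:
R_inner film = 1/(h_i·2πr₁L) = 1/(1290×2π×0.045×21.8) = 1.258×10^-4 K/W
R_brass pipe wall = ln(54/45)/(2π×120×21.8) = 1.109×10^-5 K/W
R_vermiculite fill = ln(71/54)/(2π×0.0647×21.8) = 0.03088 K/W
R_perlite board = ln(131/71)/(2π×0.0542×21.8) = 0.08251 K/W
R_outer film = 1/(h_o·2πr_oL) = 1/(9.76×2π×0.131×21.8) = 0.00571 K/W
R_total = 0.1192 K/W
Q = ΔT/R_total = 210/0.1192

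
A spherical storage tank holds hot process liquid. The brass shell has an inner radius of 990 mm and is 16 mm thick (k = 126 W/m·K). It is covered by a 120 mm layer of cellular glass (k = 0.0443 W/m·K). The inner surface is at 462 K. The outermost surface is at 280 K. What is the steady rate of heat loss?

Each spherical layer contributes R = (1/r_i − 1/r_o)/(4πk):
R_brass shell = (1/0.99 − 1/1.006)/(4π×126) = 1.015×10^-5 K/W
R_cellular glass = (1/1.006 − 1/1.126)/(4π×0.0443) = 0.1903 K/W
R_total = 0.1903 K/W
Q = ΔT/R_total = 182/0.1903

Q ≈ 956 W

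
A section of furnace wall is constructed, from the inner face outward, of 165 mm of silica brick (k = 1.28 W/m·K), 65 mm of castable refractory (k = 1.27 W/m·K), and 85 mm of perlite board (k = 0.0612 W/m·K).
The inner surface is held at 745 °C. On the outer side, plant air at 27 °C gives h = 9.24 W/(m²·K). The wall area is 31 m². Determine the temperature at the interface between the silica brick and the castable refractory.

Thermal resistances in series:
R_silica brick = L/(kA) = 0.165/(1.28×31) = 0.004158 K/W
R_castable refractory = L/(kA) = 0.065/(1.27×31) = 0.001651 K/W
R_perlite board = L/(kA) = 0.085/(0.0612×31) = 0.0448 K/W
R_outer film = 1/(h_o·A) = 1/(9.24×31) = 0.003491 K/W
R_total = 0.0541 K/W;  Q = ΔT/R_total = 718/0.0541 = 13270 W
T_interface = T_inner − Q·ΣR(inner→interface) = 745 − 13300×0.004158

T ≈ 690 °C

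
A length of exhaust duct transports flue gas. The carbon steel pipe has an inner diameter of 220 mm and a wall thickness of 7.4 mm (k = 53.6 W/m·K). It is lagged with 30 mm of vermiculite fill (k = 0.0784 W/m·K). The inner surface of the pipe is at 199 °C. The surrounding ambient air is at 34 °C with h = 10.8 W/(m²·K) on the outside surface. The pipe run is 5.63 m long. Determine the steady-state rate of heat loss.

Per-layer cylindrical resistances, series-summed:
R_carbon steel pipe wall = ln(117.4/110)/(2π×53.6×5.63) = 3.434×10^-5 K/W
R_vermiculite fill = ln(147.4/117.4)/(2π×0.0784×5.63) = 0.08205 K/W
R_outer film = 1/(h_o·2πr_oL) = 1/(10.8×2π×0.1474×5.63) = 0.01776 K/W
R_total = 0.09985 K/W
Q = ΔT/R_total = 165/0.09985

Q ≈ 1650 W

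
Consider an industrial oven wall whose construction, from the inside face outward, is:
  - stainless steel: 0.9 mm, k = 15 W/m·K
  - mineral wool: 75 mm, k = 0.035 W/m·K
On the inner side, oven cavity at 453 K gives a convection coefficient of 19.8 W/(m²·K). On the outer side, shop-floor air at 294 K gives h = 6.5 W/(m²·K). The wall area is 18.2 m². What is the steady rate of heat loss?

Treating each layer as a thermal resistance in series:
R_inner film = 1/(h_i·A) = 1/(19.8×18.2) = 0.002775 K/W
R_stainless steel = L/(kA) = 0.0009/(15×18.2) = 3.297×10^-6 K/W
R_mineral wool = L/(kA) = 0.075/(0.035×18.2) = 0.1177 K/W
R_outer film = 1/(h_o·A) = 1/(6.5×18.2) = 0.008453 K/W
R_total = 0.129 K/W
Q = ΔT / R_total = 159 / 0.129

Q ≈ 1230 W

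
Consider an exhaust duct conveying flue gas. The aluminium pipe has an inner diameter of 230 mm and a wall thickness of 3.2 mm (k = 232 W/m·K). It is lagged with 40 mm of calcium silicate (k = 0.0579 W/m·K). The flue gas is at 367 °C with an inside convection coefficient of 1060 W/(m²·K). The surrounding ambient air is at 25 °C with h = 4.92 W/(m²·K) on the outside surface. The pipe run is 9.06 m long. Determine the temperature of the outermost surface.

T ≈ 94.4 °C

Per-layer cylindrical resistances, series-summed:
R_inner film = 1/(h_i·2πr₁L) = 1/(1060×2π×0.115×9.06) = 1.441×10^-4 K/W
R_aluminium pipe wall = ln(118.2/115)/(2π×232×9.06) = 2.078×10^-6 K/W
R_calcium silicate = ln(158.2/118.2)/(2π×0.0579×9.06) = 0.08844 K/W
R_outer film = 1/(h_o·2πr_oL) = 1/(4.92×2π×0.1582×9.06) = 0.02257 K/W
R_total = 0.1112 K/W
Q = ΔT/R_total = 342/0.1112
Q = 3080 W
T_interface = T_inner − Q·ΣR(inner→interface) = 367 − 3080×0.08858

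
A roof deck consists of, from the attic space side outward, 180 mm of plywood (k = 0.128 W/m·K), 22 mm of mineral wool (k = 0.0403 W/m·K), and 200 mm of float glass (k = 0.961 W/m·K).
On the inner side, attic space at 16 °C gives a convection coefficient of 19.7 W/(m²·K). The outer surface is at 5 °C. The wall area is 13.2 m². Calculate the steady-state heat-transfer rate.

Treating each layer as a thermal resistance in series:
R_inner film = 1/(h_i·A) = 1/(19.7×13.2) = 0.003846 K/W
R_plywood = L/(kA) = 0.18/(0.128×13.2) = 0.1065 K/W
R_mineral wool = L/(kA) = 0.022/(0.0403×13.2) = 0.04136 K/W
R_float glass = L/(kA) = 0.2/(0.961×13.2) = 0.01577 K/W
R_total = 0.1675 K/W
Q = ΔT / R_total = 11 / 0.1675

Q ≈ 65.7 W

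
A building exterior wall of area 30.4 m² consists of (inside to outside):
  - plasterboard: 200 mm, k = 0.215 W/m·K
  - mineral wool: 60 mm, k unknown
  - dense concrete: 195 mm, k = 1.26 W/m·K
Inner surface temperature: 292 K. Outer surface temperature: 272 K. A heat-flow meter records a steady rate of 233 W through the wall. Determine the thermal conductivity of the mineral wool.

k ≈ 0.0394 W/(m·K)

Using the resistance-network approach (series):
R_plasterboard = L/(kA) = 0.2/(0.215×30.4) = 0.0306 K/W
R_dense concrete = L/(kA) = 0.195/(1.26×30.4) = 0.005091 K/W
Sum of known resistances R_other = 0.03569 K/W
Total R = ΔT/Q = 20/233 = 0.08584 K/W
R_mineral wool = R_total − R_other = 0.05015 K/W
k = L/(R·A) = 0.06/(0.05015×30.4)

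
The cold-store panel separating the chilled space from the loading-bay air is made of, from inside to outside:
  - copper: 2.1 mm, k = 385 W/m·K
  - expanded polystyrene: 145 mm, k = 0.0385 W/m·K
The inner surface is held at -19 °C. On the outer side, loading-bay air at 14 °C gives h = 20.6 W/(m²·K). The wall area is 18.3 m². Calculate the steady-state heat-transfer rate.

Q ≈ 158 W

Thermal resistances in series:
R_copper = L/(kA) = 0.0021/(385×18.3) = 2.981×10^-7 K/W
R_expanded polystyrene = L/(kA) = 0.145/(0.0385×18.3) = 0.2058 K/W
R_outer film = 1/(h_o·A) = 1/(20.6×18.3) = 0.002653 K/W
R_total = 0.2085 K/W
Q = ΔT / R_total = 33 / 0.2085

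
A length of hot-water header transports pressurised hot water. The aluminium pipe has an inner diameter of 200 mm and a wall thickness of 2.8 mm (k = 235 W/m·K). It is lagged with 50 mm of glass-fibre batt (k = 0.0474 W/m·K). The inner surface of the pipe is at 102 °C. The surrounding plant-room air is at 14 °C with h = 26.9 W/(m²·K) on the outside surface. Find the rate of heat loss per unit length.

Cylindrical conduction, so R = ln(r₂/r₁)/(2πkL) per layer, in series:
R_aluminium pipe wall = ln(102.8/100)/(2π×235×1) = 1.87×10^-5 K/W
R_glass-fibre batt = ln(152.8/102.8)/(2π×0.0474×1) = 1.331 K/W
R_outer film = 1/(h_o·2πr_oL) = 1/(26.9×2π×0.1528×1) = 0.03872 K/W
R_total = 1.37 K/W
Q = ΔT/R_total = 88/1.37

q′ ≈ 64.3 W/m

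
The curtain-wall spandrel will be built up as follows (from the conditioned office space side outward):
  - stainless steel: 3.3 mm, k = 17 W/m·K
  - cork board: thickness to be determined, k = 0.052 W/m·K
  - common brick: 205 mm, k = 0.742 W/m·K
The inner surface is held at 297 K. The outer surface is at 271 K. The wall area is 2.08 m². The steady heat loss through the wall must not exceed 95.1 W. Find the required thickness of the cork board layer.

L ≈ 15.2 mm

Model the wall as resistances in series:
R_stainless steel = L/(kA) = 0.0033/(17×2.08) = 9.333×10^-5 K/W
R_common brick = L/(kA) = 0.205/(0.742×2.08) = 0.1328 K/W
Sum of the known resistances R_other = 0.1329 K/W
Required total resistance R_tot = ΔT/Q_allow = 26/95.1 = 0.2734 K/W
R_cork board = R_tot − R_other = 0.1405 K/W
L = R·k·A = 0.1405×0.052×2.08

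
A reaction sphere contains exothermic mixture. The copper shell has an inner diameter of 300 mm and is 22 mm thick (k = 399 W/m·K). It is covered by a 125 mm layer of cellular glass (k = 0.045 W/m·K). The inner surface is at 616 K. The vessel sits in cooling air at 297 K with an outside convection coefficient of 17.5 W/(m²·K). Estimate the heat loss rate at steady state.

Q ≈ 72.8 W

Spherical conduction: R = (1/r_in − 1/r_out)/(4πk) per layer; series-sum.
R_copper shell = (1/0.15 − 1/0.172)/(4π×399) = 1.701×10^-4 K/W
R_cellular glass = (1/0.172 − 1/0.297)/(4π×0.045) = 4.327 K/W
R_outer film = 1/(h·4πr_o²) = 1/(17.5×4π×0.297²) = 0.05155 K/W
R_total = 4.379 K/W
Q = ΔT/R_total = 319/4.379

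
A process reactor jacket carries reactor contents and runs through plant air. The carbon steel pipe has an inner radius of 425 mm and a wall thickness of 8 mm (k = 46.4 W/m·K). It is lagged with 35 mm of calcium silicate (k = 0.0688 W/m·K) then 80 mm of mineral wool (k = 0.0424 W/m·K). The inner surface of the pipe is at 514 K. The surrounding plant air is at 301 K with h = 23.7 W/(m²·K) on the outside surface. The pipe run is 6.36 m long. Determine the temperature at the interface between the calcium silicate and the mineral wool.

For a radial system each layer contributes R = ln(r_out/r_in)/(2πkL); films add R = 1/(hA).
R_carbon steel pipe wall = ln(433/425)/(2π×46.4×6.36) = 1.006×10^-5 K/W
R_calcium silicate = ln(468/433)/(2π×0.0688×6.36) = 0.02827 K/W
R_mineral wool = ln(548/468)/(2π×0.0424×6.36) = 0.09314 K/W
R_outer film = 1/(h_o·2πr_oL) = 1/(23.7×2π×0.548×6.36) = 0.001927 K/W
R_total = 0.1233 K/W
Q = ΔT/R_total = 213/0.1233
Q = 1730 W
T_interface = T_inner − Q·ΣR(inner→interface) = 514 − 1730×0.02828

T ≈ 465 K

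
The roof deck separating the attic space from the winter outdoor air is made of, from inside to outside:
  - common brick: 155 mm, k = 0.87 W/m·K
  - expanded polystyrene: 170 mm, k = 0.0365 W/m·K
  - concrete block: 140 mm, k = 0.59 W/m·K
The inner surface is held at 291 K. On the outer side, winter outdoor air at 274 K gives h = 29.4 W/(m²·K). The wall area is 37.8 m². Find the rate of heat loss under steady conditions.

Q ≈ 126 W

Model the wall as resistances in series:
R_common brick = L/(kA) = 0.155/(0.87×37.8) = 0.004713 K/W
R_expanded polystyrene = L/(kA) = 0.17/(0.0365×37.8) = 0.1232 K/W
R_concrete block = L/(kA) = 0.14/(0.59×37.8) = 0.006277 K/W
R_outer film = 1/(h_o·A) = 1/(29.4×37.8) = 8.998×10^-4 K/W
R_total = 0.1351 K/W
Q = ΔT / R_total = 17 / 0.1351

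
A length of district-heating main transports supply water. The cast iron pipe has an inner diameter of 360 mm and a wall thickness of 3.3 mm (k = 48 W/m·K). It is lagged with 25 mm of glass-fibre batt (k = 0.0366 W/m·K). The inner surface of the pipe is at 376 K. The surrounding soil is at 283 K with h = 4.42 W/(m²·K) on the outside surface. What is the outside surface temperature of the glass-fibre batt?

T ≈ 305 K

For a radial system each layer contributes R = ln(r_out/r_in)/(2πkL); films add R = 1/(hA).
R_cast iron pipe wall = ln(183.3/180)/(2π×48×1) = 6.024×10^-5 K/W
R_glass-fibre batt = ln(208.3/183.3)/(2π×0.0366×1) = 0.556 K/W
R_outer film = 1/(h_o·2πr_oL) = 1/(4.42×2π×0.2083×1) = 0.1729 K/W
R_total = 0.7289 K/W
Q = ΔT/R_total = 93/0.7289
Q = 128 W/m
T_interface = T_inner − Q·ΣR(inner→interface) = 376 − 128×0.556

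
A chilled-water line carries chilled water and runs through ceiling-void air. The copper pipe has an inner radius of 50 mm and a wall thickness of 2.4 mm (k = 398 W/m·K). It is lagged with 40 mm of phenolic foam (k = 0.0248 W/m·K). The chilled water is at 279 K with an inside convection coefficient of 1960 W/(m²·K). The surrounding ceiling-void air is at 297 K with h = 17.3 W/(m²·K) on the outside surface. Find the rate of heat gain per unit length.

q′ ≈ 4.81 W/m

Radial resistances (cylindrical: R_cond = ln(r_o/r_i)/(2πkL), R_conv = 1/(h·2πrL)):
R_inner film = 1/(h_i·2πr₁L) = 1/(1960×2π×0.05×1) = 0.001624 K/W
R_copper pipe wall = ln(52.4/50)/(2π×398×1) = 1.875×10^-5 K/W
R_phenolic foam = ln(92.4/52.4)/(2π×0.0248×1) = 3.64 K/W
R_outer film = 1/(h_o·2πr_oL) = 1/(17.3×2π×0.0924×1) = 0.09956 K/W
R_total = 3.741 K/W
Q = ΔT/R_total = 18/3.741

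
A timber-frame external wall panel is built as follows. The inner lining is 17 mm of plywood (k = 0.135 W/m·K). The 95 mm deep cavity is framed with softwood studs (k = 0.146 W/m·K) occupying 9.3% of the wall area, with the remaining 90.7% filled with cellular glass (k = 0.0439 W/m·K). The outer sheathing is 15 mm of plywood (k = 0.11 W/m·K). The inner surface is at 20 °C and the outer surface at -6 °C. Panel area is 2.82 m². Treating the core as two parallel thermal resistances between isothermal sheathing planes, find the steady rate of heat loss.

Sheathing layers in series; stud and cavity paths in parallel between them.
R_inner = 0.017/(0.135×2.82) = 0.04465 K/W
R_stud  = 0.095/(0.146×0.093×2.82) = 2.481 K/W
R_cav   = 0.095/(0.0439×0.907×2.82) = 0.8461 K/W
1/R_core = 1/R_stud + 1/R_cav → R_core = 0.6309 K/W
R_outer = 0.015/(0.11×2.82) = 0.04836 K/W
R_total = 0.7239 K/W
Q = ΔT/R_total = 26/0.7239

Q ≈ 35.9 W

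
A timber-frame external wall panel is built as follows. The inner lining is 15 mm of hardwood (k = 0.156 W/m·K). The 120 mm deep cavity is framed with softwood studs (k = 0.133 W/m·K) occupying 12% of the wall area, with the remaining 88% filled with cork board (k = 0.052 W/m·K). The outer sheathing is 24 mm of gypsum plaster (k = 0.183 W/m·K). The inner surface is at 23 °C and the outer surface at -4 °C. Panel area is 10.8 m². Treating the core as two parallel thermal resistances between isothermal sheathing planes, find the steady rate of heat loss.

Q ≈ 134 W

Sheathing layers in series; stud and cavity paths in parallel between them.
R_inner = 0.015/(0.156×10.8) = 0.008903 K/W
R_stud  = 0.12/(0.133×0.12×10.8) = 0.6962 K/W
R_cav   = 0.12/(0.052×0.88×10.8) = 0.2428 K/W
1/R_core = 1/R_stud + 1/R_cav → R_core = 0.18 K/W
R_outer = 0.024/(0.183×10.8) = 0.01214 K/W
R_total = 0.2011 K/W
Q = ΔT/R_total = 27/0.2011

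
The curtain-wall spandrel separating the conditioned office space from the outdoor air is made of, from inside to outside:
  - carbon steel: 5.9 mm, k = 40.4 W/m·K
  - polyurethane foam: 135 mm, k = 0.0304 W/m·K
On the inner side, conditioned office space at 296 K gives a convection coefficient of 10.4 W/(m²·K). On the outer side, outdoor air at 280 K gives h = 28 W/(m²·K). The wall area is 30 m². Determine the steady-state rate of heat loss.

Q ≈ 105 W

Treating each layer as a thermal resistance in series:
R_inner film = 1/(h_i·A) = 1/(10.4×30) = 0.003205 K/W
R_carbon steel = L/(kA) = 0.0059/(40.4×30) = 4.868×10^-6 K/W
R_polyurethane foam = L/(kA) = 0.135/(0.0304×30) = 0.148 K/W
R_outer film = 1/(h_o·A) = 1/(28×30) = 0.00119 K/W
R_total = 0.1524 K/W
Q = ΔT / R_total = 16 / 0.1524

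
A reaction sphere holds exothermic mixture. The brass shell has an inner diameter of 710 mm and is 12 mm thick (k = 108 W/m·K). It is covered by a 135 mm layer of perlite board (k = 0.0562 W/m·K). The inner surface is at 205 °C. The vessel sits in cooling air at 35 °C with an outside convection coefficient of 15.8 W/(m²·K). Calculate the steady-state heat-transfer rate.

For a spherical shell R = (1/r₁ − 1/r₂)/(4πk); film R = 1/(h·4πr²). In series:
R_brass shell = (1/0.355 − 1/0.367)/(4π×108) = 6.787×10^-5 K/W
R_perlite board = (1/0.367 − 1/0.502)/(4π×0.0562) = 1.038 K/W
R_outer film = 1/(h·4πr_o²) = 1/(15.8×4π×0.502²) = 0.01999 K/W
R_total = 1.058 K/W
Q = ΔT/R_total = 170/1.058

Q ≈ 161 W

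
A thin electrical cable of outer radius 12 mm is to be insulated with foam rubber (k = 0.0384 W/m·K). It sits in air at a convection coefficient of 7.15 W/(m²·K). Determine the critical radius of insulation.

r_cr ≈ 5.37 mm

For a cylinder r_cr = k/h = 0.0384/7.15
r_cr = 5.37 mm; since the bare radius (12 mm) is above r_cr, any added insulation will reduce heat loss.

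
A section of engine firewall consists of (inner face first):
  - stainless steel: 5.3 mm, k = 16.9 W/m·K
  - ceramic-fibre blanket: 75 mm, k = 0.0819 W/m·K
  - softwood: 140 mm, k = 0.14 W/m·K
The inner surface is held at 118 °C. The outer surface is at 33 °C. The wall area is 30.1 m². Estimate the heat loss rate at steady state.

Q ≈ 1340 W

Series thermal resistances:
R_stainless steel = L/(kA) = 0.0053/(16.9×30.1) = 1.042×10^-5 K/W
R_ceramic-fibre blanket = L/(kA) = 0.075/(0.0819×30.1) = 0.03042 K/W
R_softwood = L/(kA) = 0.14/(0.14×30.1) = 0.03322 K/W
R_total = 0.06366 K/W
Q = ΔT / R_total = 85 / 0.06366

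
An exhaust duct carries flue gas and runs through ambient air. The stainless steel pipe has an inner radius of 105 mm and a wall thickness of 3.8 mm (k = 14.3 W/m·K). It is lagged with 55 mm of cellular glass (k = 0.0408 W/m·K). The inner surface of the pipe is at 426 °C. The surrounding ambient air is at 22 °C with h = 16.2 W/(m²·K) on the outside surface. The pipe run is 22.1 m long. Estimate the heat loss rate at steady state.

Treating each annulus and film as a series resistance:
R_stainless steel pipe wall = ln(108.8/105)/(2π×14.3×22.1) = 1.79×10^-5 K/W
R_cellular glass = ln(163.8/108.8)/(2π×0.0408×22.1) = 0.07222 K/W
R_outer film = 1/(h_o·2πr_oL) = 1/(16.2×2π×0.1638×22.1) = 0.002714 K/W
R_total = 0.07495 K/W
Q = ΔT/R_total = 404/0.07495

Q ≈ 5390 W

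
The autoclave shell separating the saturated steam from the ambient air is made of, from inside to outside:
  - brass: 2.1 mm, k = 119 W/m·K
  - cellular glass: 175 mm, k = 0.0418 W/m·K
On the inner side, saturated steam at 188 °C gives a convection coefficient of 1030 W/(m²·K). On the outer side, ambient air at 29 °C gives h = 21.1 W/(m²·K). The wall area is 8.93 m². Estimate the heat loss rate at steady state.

Q ≈ 335 W

Model the wall as resistances in series:
R_inner film = 1/(h_i·A) = 1/(1030×8.93) = 1.087×10^-4 K/W
R_brass = L/(kA) = 0.0021/(119×8.93) = 1.976×10^-6 K/W
R_cellular glass = L/(kA) = 0.175/(0.0418×8.93) = 0.4688 K/W
R_outer film = 1/(h_o·A) = 1/(21.1×8.93) = 0.005307 K/W
R_total = 0.4742 K/W
Q = ΔT / R_total = 159 / 0.4742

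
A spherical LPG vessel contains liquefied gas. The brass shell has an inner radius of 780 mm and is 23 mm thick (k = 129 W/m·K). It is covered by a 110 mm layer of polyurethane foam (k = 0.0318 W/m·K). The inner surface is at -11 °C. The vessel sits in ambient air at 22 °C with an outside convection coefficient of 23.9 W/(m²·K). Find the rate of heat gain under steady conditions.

Q ≈ 87 W

For a spherical shell R = (1/r₁ − 1/r₂)/(4πk); film R = 1/(h·4πr²). In series:
R_brass shell = (1/0.78 − 1/0.803)/(4π×129) = 2.265×10^-5 K/W
R_polyurethane foam = (1/0.803 − 1/0.913)/(4π×0.0318) = 0.3755 K/W
R_outer film = 1/(h·4πr_o²) = 1/(23.9×4π×0.913²) = 0.003994 K/W
R_total = 0.3795 K/W
Q = ΔT/R_total = 33/0.3795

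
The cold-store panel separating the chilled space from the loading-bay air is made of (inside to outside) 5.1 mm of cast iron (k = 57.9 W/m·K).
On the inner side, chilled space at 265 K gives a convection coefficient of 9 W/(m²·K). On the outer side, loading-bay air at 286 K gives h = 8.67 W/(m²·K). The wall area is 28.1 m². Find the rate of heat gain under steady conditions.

Treating each layer as a thermal resistance in series:
R_inner film = 1/(h_i·A) = 1/(9×28.1) = 0.003954 K/W
R_cast iron = L/(kA) = 0.0051/(57.9×28.1) = 3.135×10^-6 K/W
R_outer film = 1/(h_o·A) = 1/(8.67×28.1) = 0.004105 K/W
R_total = 0.008062 K/W
Q = ΔT / R_total = 21 / 0.008062

Q ≈ 2600 W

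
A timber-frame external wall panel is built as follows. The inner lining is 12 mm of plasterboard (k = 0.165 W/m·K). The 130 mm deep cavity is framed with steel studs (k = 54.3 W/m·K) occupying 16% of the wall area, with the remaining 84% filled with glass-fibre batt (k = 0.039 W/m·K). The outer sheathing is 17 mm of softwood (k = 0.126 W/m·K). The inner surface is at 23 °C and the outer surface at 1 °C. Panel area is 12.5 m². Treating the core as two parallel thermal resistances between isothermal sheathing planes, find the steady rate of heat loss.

Sheathing layers in series; stud and cavity paths in parallel between them.
R_inner = 0.012/(0.165×12.5) = 0.005818 K/W
R_stud  = 0.13/(54.3×0.16×12.5) = 0.001197 K/W
R_cav   = 0.13/(0.039×0.84×12.5) = 0.3175 K/W
1/R_core = 1/R_stud + 1/R_cav → R_core = 0.001193 K/W
R_outer = 0.017/(0.126×12.5) = 0.01079 K/W
R_total = 0.0178 K/W
Q = ΔT/R_total = 22/0.0178

Q ≈ 1240 W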